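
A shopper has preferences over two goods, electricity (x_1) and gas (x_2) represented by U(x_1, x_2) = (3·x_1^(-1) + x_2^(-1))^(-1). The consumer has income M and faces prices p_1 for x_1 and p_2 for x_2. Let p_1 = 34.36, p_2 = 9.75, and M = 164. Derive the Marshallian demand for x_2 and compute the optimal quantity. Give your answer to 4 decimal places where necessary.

x_2* = 3.9564

MRS = MU_x_1/MU_x_2 = 3·(x_2/x_1)^(2). Set equal to p_1/p_2.
Hence x_2/x_1 = ((1/3)·p_1/p_2)^(1/(2)), i.e. raised to the 0.5 power.
Substitute x_2 = (x_2/x_1)·x_1 into the budget: x_1* = M/(p_1 + p_2·(x_2/x_1)).
Numerically x_2/x_1 = 1.083836, so x_1* = 164/(34.36 + 9.75·1.083836) = 3.6503 and x_2* = 1.083836·3.6503 = 3.9564.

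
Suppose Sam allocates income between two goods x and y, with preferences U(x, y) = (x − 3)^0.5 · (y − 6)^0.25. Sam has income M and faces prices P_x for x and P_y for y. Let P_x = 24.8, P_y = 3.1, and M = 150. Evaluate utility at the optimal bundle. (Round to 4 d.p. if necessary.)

Let x' = x−3, y' = y−6. MRS = 2·y'/x' = P_x/P_y.
After buying the subsistence bundle (3, 6), a share 2/3 of the remaining income goes to x: x* = 3 + 2/3·(M − 3P_x − 6P_y)/P_x.
Discretionary income = 150 − 3·24.8 − 6·3.1 = 57; x* = 3 + 2/3·57/24.8 = 4.5323; y* = 6 + 1/3·57/3.1 = 12.129.
Utility at the optimum: U(4.5323, 12.129) = 1.9477.

V = 1.9477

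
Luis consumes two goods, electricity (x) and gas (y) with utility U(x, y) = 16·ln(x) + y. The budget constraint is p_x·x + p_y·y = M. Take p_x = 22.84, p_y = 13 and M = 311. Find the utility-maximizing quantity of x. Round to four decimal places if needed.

x* = 9.1068

MU_x = 16/x, MU_y = 1. Tangency: 16/x = p_x/p_y.
So x*(p_x,p_y) = 16·p_y/p_x, independent of income; and y* = (M − 16·p_y)/p_y.
At the given prices: x* = 16·13/22.84 = 9.1068.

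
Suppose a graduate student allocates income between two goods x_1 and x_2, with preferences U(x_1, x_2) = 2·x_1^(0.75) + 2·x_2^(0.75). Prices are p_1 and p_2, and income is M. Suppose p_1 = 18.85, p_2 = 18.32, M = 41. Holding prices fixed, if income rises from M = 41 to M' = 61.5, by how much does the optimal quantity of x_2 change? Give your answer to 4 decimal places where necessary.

Δx_2* = 0.5834

From the CES first-order condition, (x_2/x_1)^(0.25) = p_1/p_2.
Solve for the ratio: x_2/x_1 = [p_1/p_2]^(4).
Substitute x_2 = (x_2/x_1)·x_1 into the budget: x_1* = M/(p_1 + p_2·(x_2/x_1)).
Numerically x_2/x_1 = 1.12084, so x_1* = 41/(18.85 + 18.32·1.12084) = 1.041 and x_2* = 1.12084·1.041 = 1.1668.
At M' = 61.5: x_2* = 1.7503. Change: 1.7503 − 1.1668 = 0.5834.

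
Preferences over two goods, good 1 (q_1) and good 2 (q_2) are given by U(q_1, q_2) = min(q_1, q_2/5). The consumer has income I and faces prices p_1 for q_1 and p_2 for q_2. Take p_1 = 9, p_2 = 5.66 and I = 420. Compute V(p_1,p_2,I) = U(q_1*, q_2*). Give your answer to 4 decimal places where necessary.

Demand: q_1*(p_1,p_2,I) = I/(p_1 + 5·p_2), q_2* = 5·I/(p_1 + 5·p_2).
Here 9 + 5·5.66 = 37.3, giving q_1* = 11.2601 and q_2* = 56.3003.
Utility at the optimum: U(11.2601, 56.3003) = 11.2601.

V = 11.2601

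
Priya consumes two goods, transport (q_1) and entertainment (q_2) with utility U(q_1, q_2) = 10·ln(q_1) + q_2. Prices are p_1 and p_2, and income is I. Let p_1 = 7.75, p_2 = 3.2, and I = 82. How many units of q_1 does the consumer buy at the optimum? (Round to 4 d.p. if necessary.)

q_1* = 4.129

Set MRS = p_1/p_2: (10/q_1)/1 = p_1/p_2.
So q_1*(p_1,p_2) = 10·p_2/p_1, independent of income; and q_2* = (I − 10·p_2)/p_2.
At the given prices: q_1* = 10·3.2/7.75 = 4.129.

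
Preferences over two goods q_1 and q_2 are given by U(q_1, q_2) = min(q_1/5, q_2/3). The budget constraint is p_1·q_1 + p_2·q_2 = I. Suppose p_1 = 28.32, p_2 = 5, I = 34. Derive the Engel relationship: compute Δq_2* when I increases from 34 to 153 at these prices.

Δq_2* = 2.2797

With perfect complements, no substitution: consume in ratio q_1:q_2 = 5:3.
Budget: p_1·q_1 + p_2·(3/5)·q_1 = I, so (5·p_1 + 3·p_2)·q_1 = 5·I.
Demand: q_1*(p_1,p_2,I) = 5·I/(5·p_1 + 3·p_2), q_2* = 3·I/(5·p_1 + 3·p_2).
Here 5·28.32 + 3·5 = 156.6, giving q_2* = 0.6513.
At I' = 153: q_2* = 2.931. Change: 2.931 − 0.6513 = 2.2797.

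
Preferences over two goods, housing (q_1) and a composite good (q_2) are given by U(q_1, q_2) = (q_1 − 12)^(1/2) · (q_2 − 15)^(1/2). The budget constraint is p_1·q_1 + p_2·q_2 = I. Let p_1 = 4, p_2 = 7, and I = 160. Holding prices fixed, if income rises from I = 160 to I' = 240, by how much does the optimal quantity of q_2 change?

Δq_2* = 5.7143

MRS = (q_2−15)/(q_1−12). Tangency with p_1/p_2 gives q_2−15 = (p_1/p_2)·(q_1−12).
After buying the subsistence bundle (12, 15), a share 0.5 of the remaining income goes to q_1: q_1* = 12 + 0.5·(I − 12p_1 − 15p_2)/p_1.
Discretionary income = 160 − 12·4 − 15·7 = 7; q_2* = 15 + 0.5·7/7 = 15.5.
At I' = 240: q_2* = 21.2143. Change: 21.2143 − 15.5 = 5.7143.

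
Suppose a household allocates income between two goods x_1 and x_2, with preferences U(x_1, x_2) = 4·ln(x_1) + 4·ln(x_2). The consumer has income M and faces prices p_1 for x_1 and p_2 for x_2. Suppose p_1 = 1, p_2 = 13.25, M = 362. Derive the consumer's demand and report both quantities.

At p_1=1, p_2=13.25, M=362: x_1* = 0.5·362/1 = 181, x_2* = 13.6604.

x_1* = 181, x_2* = 13.6604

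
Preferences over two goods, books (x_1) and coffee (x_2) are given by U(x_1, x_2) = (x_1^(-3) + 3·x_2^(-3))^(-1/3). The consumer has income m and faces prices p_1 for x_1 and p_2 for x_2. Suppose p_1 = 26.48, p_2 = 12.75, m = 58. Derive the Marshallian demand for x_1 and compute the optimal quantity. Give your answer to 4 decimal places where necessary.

MU_x_1 ∝ x_1^(-4), MU_x_2 ∝ 3·x_2^(-4), so MRS = (1/3)·(x_2/x_1)^(4) = p_1/p_2.
Solve for the ratio: x_2/x_1 = [3·p_1/p_2]^(0.25).
Substitute x_2 = (x_2/x_1)·x_1 into the budget: x_1* = m/(p_1 + p_2·(x_2/x_1)).
Numerically x_2/x_1 = 1.57991, so x_1* = 58/(26.48 + 12.75·1.57991) = 1.244.

x_1* = 1.244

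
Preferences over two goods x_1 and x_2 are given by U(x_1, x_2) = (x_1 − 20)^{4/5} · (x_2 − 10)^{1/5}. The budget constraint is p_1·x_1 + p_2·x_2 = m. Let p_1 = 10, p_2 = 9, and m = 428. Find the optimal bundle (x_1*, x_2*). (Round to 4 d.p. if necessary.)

MRS = 4·(x_2−10)/(x_1−20). Tangency with p_1/p_2 gives x_2−10 = (1/4)·(p_1/p_2)·(x_1−20).
After buying the subsistence bundle (20, 10), a share 0.8 of the remaining income goes to x_1: x_1* = 20 + 0.8·(m − 20p_1 − 10p_2)/p_1.
Discretionary income = 428 − 20·10 − 10·9 = 138; x_1* = 20 + 0.8·138/10 = 31.04; x_2* = 10 + 0.2·138/9 = 13.0667.

x_1* = 31.04, x_2* = 13.0667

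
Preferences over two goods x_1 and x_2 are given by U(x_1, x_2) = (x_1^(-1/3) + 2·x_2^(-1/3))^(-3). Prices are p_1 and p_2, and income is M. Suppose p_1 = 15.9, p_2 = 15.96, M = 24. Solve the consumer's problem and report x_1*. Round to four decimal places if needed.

From the CES first-order condition, (1/2)·(x_2/x_1)^(4/3) = p_1/p_2.
Hence x_2/x_1 = (2·p_1/p_2)^(1/(4/3)), i.e. raised to the 0.75 power.
With the ratio pinned down, the budget gives x_1* = M/(p_1 + p_2·(x_2/x_1)) and x_2* = (x_2/x_1)·x_1*.
Numerically x_2/x_1 = 1.677049, so x_1* = 24/(15.9 + 15.96·1.677049) = 0.5625.

x_1* = 0.5625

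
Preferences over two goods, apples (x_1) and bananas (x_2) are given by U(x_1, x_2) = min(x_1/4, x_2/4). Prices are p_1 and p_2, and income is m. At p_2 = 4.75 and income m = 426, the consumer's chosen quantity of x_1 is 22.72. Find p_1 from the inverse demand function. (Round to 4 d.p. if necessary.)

p_1 = 14

Leontief preferences: the optimum is at the kink where x_1/4 = x_2/4, i.e. x_2 = x_1.
Budget: p_1·x_1 + p_2·x_1 = m, so (4·p_1 + 4·p_2)·x_1 = 4·m.
Demand: x_1*(p_1,p_2,m) = 4·m/(4·p_1 + 4·p_2), x_2* = 4·m/(4·p_1 + 4·p_2).
Set x_1* = 22.72 in the demand function and solve for p_1: p_1 = 14.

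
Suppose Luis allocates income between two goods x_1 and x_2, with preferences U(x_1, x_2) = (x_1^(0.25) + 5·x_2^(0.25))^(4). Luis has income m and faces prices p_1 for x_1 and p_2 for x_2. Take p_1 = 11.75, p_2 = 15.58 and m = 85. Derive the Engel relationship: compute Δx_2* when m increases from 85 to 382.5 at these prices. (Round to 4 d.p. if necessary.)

Δx_2* = 16.9208

From the CES first-order condition, (1/5)·(x_2/x_1)^(0.75) = p_1/p_2.
Hence x_2/x_1 = (5·p_1/p_2)^(1/(0.75)), i.e. raised to the 4/3 power.
Substitute x_2 = (x_2/x_1)·x_1 into the budget: x_1* = m/(p_1 + p_2·(x_2/x_1)).
Numerically x_2/x_1 = 5.869312, so x_1* = 85/(11.75 + 15.58·5.869312) = 0.8237 and x_2* = 5.869312·0.8237 = 4.8345.
At m' = 382.5: x_2* = 21.7553. Change: 21.7553 − 4.8345 = 16.9208.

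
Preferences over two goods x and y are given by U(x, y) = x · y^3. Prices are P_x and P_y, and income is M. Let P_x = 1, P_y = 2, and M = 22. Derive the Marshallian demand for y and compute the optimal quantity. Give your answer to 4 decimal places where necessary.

Demand: x*(P_x,P_y,M) = 0.25·M/P_x and y* = 0.75·M/P_y.
At P_x=1, P_y=2, M=22: y* = 0.75·22/2 = 8.25.

y* = 8.25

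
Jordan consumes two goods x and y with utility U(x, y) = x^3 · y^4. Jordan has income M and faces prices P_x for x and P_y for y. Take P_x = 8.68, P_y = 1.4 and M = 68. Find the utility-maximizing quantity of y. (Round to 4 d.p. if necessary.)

y* = 27.7551

Tangency: MRS = (3/4)·y/x = P_x/P_y.
Rearranging, P_y·y = (4/3)·P_x·x. Substituting into the budget gives P_x·x·(1 + (4/3)) = M.
Demand: x*(P_x,P_y,M) = 3/7·M/P_x and y* = 4/7·M/P_y.
At P_x=8.68, P_y=1.4, M=68: y* = 4/7·68/1.4 = 27.7551.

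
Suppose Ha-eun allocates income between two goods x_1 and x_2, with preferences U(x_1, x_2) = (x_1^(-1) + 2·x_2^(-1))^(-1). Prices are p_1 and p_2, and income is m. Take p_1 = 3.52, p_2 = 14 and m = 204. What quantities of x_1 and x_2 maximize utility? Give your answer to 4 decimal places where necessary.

x_1* = 15.1698, x_2* = 10.7573

MRS = MU_x_1/MU_x_2 = (1/2)·(x_2/x_1)^(2). Set equal to p_1/p_2.
Solve for the ratio: x_2/x_1 = [2·p_1/p_2]^(0.5).
With the ratio pinned down, the budget gives x_1* = m/(p_1 + p_2·(x_2/x_1)) and x_2* = (x_2/x_1)·x_1*.
Numerically x_2/x_1 = 0.709124, so x_1* = 204/(3.52 + 14·0.709124) = 15.1698 and x_2* = 0.709124·15.1698 = 10.7573.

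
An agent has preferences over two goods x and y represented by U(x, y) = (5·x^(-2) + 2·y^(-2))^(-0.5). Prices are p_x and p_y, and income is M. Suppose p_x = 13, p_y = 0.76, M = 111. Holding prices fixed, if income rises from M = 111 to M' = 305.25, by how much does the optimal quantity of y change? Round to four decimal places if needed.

MU_x ∝ 5·x^(-3), MU_y ∝ 2·y^(-3), so MRS = (5/2)·(y/x)^(3) = p_x/p_y.
Solve for the ratio: y/x = [(2/5)·p_x/p_y]^(1/3).
Substitute y = (y/x)·x into the budget: x* = M/(p_x + p_y·(y/x)).
Numerically y/x = 1.898439, so x* = 111/(13 + 0.76·1.898439) = 7.6855 and y* = 1.898439·7.6855 = 14.5904.
At M' = 305.25: y* = 40.1237. Change: 40.1237 − 14.5904 = 25.5332.

Δy* = 25.5332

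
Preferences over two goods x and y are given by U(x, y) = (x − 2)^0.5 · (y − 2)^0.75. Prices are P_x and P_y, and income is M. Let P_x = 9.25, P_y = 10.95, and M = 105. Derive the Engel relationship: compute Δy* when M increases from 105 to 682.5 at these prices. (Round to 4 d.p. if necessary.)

Δy* = 31.6438

Let x' = x−2, y' = y−2. MRS = (2/3)·y'/x' = P_x/P_y.
After buying the subsistence bundle (2, 2), a share 0.4 of the remaining income goes to x: x* = 2 + 0.4·(M − 2P_x − 2P_y)/P_x.
Discretionary income = 105 − 2·9.25 − 2·10.95 = 64.6; y* = 2 + 0.6·64.6/10.95 = 5.5397.
At M' = 682.5: y* = 37.1836. Change: 37.1836 − 5.5397 = 31.6438.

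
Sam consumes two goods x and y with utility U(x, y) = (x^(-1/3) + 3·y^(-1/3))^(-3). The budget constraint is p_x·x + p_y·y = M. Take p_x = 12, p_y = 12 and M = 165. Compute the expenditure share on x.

share on x = 0.3049

From the CES first-order condition, (1/3)·(y/x)^(4/3) = p_x/p_y.
Hence y/x = (3·p_x/p_y)^(1/(4/3)), i.e. raised to the 0.75 power.
With the ratio pinned down, the budget gives x* = M/(p_x + p_y·(y/x)) and y* = (y/x)·x*.
Numerically y/x = 2.279507, so x* = 165/(12 + 12·2.279507) = 4.1927 and y* = 2.279507·4.1927 = 9.5573.
Expenditure on x: 12·4.1927 = 50.3124; share = 0.3049.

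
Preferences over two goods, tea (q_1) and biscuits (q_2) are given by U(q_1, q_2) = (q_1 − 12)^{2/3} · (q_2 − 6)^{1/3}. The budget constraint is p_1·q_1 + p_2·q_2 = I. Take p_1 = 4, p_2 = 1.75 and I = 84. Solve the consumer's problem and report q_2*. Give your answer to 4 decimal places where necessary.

q_2* = 10.8571

Substituting into the budget: q_1* = 12 + 2/3·(I − 12·p_1 − 6·p_2)/p_1, and q_2* = 6 + 1/3·(…)/p_2.
Discretionary income = 84 − 12·4 − 6·1.75 = 25.5; q_2* = 6 + 1/3·25.5/1.75 = 10.8571.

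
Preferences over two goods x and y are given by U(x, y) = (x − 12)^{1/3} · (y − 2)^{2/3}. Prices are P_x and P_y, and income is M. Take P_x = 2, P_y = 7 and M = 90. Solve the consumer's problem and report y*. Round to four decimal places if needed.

y* = 6.9524

This is Cobb-Douglas in (x−12, y−2): tangency gives 1/3·P_y·(y−2) = 2/3·P_x·(x−12).
After buying the subsistence bundle (12, 2), a share 1/3 of the remaining income goes to x: x* = 12 + 1/3·(M − 12P_x − 2P_y)/P_x.
Discretionary income = 90 − 12·2 − 2·7 = 52; y* = 2 + 2/3·52/7 = 6.9524.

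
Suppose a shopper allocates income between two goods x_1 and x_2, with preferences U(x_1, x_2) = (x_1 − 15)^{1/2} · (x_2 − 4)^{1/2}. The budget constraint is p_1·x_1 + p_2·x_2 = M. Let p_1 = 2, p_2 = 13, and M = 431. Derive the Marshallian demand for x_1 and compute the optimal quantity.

x_1* = 102.25

After buying the subsistence bundle (15, 4), a share 0.5 of the remaining income goes to x_1: x_1* = 15 + 0.5·(M − 15p_1 − 4p_2)/p_1.
Discretionary income = 431 − 15·2 − 4·13 = 349; x_1* = 15 + 0.5·349/2 = 102.25.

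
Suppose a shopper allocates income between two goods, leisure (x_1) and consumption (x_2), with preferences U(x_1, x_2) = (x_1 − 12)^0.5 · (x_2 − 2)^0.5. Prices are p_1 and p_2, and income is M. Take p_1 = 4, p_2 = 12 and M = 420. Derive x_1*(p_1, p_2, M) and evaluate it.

This is Cobb-Douglas in (x_1−12, x_2−2): tangency gives 0.5·p_2·(x_2−2) = 0.5·p_1·(x_1−12).
Substituting into the budget: x_1* = 12 + 0.5·(M − 12·p_1 − 2·p_2)/p_1, and x_2* = 2 + 0.5·(…)/p_2.
Discretionary income = 420 − 12·4 − 2·12 = 348; x_1* = 12 + 0.5·348/4 = 55.5.

x_1* = 55.5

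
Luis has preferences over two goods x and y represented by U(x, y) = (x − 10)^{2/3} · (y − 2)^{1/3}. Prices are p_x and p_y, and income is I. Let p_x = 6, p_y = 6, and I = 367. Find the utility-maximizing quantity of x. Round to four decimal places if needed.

x* = 42.7778

After buying the subsistence bundle (10, 2), a share 2/3 of the remaining income goes to x: x* = 10 + 2/3·(I − 10p_x − 2p_y)/p_x.
Discretionary income = 367 − 10·6 − 2·6 = 295; x* = 10 + 2/3·295/6 = 42.7778.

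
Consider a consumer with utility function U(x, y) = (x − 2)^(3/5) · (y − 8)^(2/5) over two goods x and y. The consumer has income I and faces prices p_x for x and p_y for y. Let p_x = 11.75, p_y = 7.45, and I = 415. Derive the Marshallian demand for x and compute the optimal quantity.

x* = 18.9481

This is Cobb-Douglas in (x−2, y−8): tangency gives 0.6·p_y·(y−8) = 0.4·p_x·(x−2).
Substituting into the budget: x* = 2 + 0.6·(I − 2·p_x − 8·p_y)/p_x, and y* = 8 + 0.4·(…)/p_y.
Discretionary income = 415 − 2·11.75 − 8·7.45 = 331.9; x* = 2 + 0.6·331.9/11.75 = 18.9481.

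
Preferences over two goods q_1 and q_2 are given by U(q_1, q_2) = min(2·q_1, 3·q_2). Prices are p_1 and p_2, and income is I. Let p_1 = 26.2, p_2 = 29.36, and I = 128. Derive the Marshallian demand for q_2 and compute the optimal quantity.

q_2* = 1.8643

Leontief preferences: the optimum is at the kink where q_1/3 = q_2/2, i.e. q_2 = (2/3)·q_1.
Budget: p_1·q_1 + p_2·(2/3)·q_1 = I, so (3·p_1 + 2·p_2)·q_1 = 3·I.
Demand: q_1*(p_1,p_2,I) = 3·I/(3·p_1 + 2·p_2), q_2* = 2·I/(3·p_1 + 2·p_2).
Here 3·26.2 + 2·29.36 = 137.32, giving q_2* = 1.8643.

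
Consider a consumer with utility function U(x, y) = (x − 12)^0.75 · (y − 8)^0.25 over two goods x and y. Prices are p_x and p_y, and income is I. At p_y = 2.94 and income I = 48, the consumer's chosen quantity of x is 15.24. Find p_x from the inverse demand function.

p_x = 1.5

MRS = 3·(y−8)/(x−12). Tangency with p_x/p_y gives y−8 = (1/3)·(p_x/p_y)·(x−12).
After buying the subsistence bundle (12, 8), a share 0.75 of the remaining income goes to x: x* = 12 + 0.75·(I − 12p_x − 8p_y)/p_x.
Set x* = 15.24 in the demand function and solve for p_x: p_x = 1.5.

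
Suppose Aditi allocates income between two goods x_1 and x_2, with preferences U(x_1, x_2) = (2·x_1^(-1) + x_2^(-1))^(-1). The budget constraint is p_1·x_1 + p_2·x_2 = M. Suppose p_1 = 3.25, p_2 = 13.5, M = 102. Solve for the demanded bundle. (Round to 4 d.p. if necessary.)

x_1* = 12.8565, x_2* = 4.4605

MU_x_1 ∝ 2·x_1^(-2), MU_x_2 ∝ x_2^(-2), so MRS = 2·(x_2/x_1)^(2) = p_1/p_2.
Solve for the ratio: x_2/x_1 = [(1/2)·p_1/p_2]^(0.5).
Substitute x_2 = (x_2/x_1)·x_1 into the budget: x_1* = M/(p_1 + p_2·(x_2/x_1)).
Numerically x_2/x_1 = 0.346944, so x_1* = 102/(3.25 + 13.5·0.346944) = 12.8565 and x_2* = 0.346944·12.8565 = 4.4605.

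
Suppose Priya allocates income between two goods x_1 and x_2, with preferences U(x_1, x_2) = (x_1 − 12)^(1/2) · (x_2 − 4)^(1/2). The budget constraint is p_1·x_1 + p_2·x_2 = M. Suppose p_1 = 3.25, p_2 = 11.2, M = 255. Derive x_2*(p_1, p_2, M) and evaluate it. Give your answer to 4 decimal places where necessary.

x_2* = 11.6429

Let x_1' = x_1−12, x_2' = x_2−4. MRS = x_2'/x_1' = p_1/p_2.
Substituting into the budget: x_1* = 12 + 0.5·(M − 12·p_1 − 4·p_2)/p_1, and x_2* = 4 + 0.5·(…)/p_2.
Discretionary income = 255 − 12·3.25 − 4·11.2 = 171.2; x_2* = 4 + 0.5·171.2/11.2 = 11.6429.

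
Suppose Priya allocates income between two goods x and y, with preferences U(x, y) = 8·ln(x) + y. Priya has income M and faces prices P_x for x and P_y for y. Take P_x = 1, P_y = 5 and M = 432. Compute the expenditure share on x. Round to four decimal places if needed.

Set MRS = P_x/P_y: (8/x)/1 = P_x/P_y.
So x*(P_x,P_y) = 8·P_y/P_x, independent of income; and y* = (M − 8·P_y)/P_y.
At the given prices: x* = 8·5/1 = 40, and y* = 78.4.
Expenditure on x: 1·40 = 40; share = 0.0926.

share on x = 0.0926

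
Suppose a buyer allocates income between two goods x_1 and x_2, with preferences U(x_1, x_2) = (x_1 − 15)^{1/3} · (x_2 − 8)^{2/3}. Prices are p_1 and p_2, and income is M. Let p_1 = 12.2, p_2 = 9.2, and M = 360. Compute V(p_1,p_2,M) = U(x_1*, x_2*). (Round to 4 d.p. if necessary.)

Let x_1' = x_1−15, x_2' = x_2−8. MRS = (1/2)·x_2'/x_1' = p_1/p_2.
After buying the subsistence bundle (15, 8), a share 1/3 of the remaining income goes to x_1: x_1* = 15 + 1/3·(M − 15p_1 − 8p_2)/p_1.
Discretionary income = 360 − 15·12.2 − 8·9.2 = 103.4; x_1* = 15 + 1/3·103.4/12.2 = 17.8251; x_2* = 8 + 2/3·103.4/9.2 = 15.4928.
Utility at the optimum: U(17.8251, 15.4928) = 5.413.

V = 5.413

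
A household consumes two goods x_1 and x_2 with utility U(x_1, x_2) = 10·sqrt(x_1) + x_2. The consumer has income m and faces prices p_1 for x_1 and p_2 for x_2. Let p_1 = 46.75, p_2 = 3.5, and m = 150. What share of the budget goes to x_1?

share on x_1 = 0.0437

MU_x_1 = 5/√x_1, MU_x_2 = 1. Tangency: 5/√x_1 = p_1/p_2.
Solve: √x_1 = 5·p_2/p_1, so x_1*(p_1,p_2) = (5·p_2/p_1)², and x_2* = (m − p_1·x_1*)/p_2.
Plugging in: x_1* = (5·3.5/46.75)² = 0.1401, x_2* = 40.9855.
Expenditure on x_1: 46.75·0.1401 = 6.5508; share = 0.0437.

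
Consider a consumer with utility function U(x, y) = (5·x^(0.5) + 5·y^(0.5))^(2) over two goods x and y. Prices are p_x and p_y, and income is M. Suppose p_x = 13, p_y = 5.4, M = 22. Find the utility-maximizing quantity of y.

y* = 2.8784

From the CES first-order condition, (y/x)^(0.5) = p_x/p_y.
Solve for the ratio: y/x = [p_x/p_y]^(2).
Substitute y = (y/x)·x into the budget: x* = M/(p_x + p_y·(y/x)).
Numerically y/x = 5.79561, so x* = 22/(13 + 5.4·5.79561) = 0.4967 and y* = 5.79561·0.4967 = 2.8784.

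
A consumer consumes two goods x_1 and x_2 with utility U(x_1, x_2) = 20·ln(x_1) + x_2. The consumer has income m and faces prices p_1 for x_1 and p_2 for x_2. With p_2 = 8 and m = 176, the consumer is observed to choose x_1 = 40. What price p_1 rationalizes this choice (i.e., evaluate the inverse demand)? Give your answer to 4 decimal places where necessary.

Set MRS = p_1/p_2: (20/x_1)/1 = p_1/p_2.
So x_1*(p_1,p_2) = 20·p_2/p_1, independent of income; and x_2* = (m − 20·p_2)/p_2.
Set x_1* = 40 in the demand function and solve for p_1: p_1 = 4.

p_1 = 4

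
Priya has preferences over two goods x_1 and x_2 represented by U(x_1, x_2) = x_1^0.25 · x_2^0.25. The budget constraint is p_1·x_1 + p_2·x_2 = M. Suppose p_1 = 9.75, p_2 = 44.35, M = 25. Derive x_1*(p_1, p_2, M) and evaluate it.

The MRS is x_2/x_1. Set MRS = p_1/p_2.
So 0.25·p_2·x_2 = 0.25·p_1·x_1; combined with the budget, a share 0.5 of income goes to x_1.
Demand: x_1*(p_1,p_2,M) = 0.5·M/p_1 and x_2* = 0.5·M/p_2.
At p_1=9.75, p_2=44.35, M=25: x_1* = 0.5·25/9.75 = 1.2821.

x_1* = 1.2821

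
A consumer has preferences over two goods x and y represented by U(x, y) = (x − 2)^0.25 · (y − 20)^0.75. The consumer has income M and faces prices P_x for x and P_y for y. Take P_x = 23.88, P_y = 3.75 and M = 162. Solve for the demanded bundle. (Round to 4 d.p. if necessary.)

Discretionary income = 162 − 2·23.88 − 20·3.75 = 39.24; x* = 2 + 0.25·39.24/23.88 = 2.4108; y* = 20 + 0.75·39.24/3.75 = 27.848.

x* = 2.4108, y* = 27.848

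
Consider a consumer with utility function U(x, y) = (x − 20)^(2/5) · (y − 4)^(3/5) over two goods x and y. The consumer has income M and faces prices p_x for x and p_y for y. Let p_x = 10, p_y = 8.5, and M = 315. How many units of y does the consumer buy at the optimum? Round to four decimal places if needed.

y* = 9.7176

This is Cobb-Douglas in (x−20, y−4): tangency gives 0.4·p_y·(y−4) = 0.6·p_x·(x−20).
After buying the subsistence bundle (20, 4), a share 0.4 of the remaining income goes to x: x* = 20 + 0.4·(M − 20p_x − 4p_y)/p_x.
Discretionary income = 315 − 20·10 − 4·8.5 = 81; y* = 4 + 0.6·81/8.5 = 9.7176.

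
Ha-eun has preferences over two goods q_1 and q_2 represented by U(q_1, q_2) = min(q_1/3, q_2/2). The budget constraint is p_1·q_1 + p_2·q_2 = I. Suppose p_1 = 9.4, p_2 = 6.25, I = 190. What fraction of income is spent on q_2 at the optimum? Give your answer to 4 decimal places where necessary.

Leontief preferences: the optimum is at the kink where q_1/3 = q_2/2, i.e. q_2 = (2/3)·q_1.
Budget: p_1·q_1 + p_2·(2/3)·q_1 = I, so (3·p_1 + 2·p_2)·q_1 = 3·I.
Demand: q_1*(p_1,p_2,I) = 3·I/(3·p_1 + 2·p_2), q_2* = 2·I/(3·p_1 + 2·p_2).
Here 3·9.4 + 2·6.25 = 40.7, giving q_1* = 14.0049 and q_2* = 9.3366.
Expenditure on q_2: 6.25·9.3366 = 58.3538; share = 0.3071.

share on q_2 = 0.3071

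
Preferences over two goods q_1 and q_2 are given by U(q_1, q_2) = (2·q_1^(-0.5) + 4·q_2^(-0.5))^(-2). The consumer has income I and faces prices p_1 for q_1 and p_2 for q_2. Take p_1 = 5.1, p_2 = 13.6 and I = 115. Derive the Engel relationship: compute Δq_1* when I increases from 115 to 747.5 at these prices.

Δq_1* = 38.7406

MU_q_1 ∝ 2·q_1^(-1.5), MU_q_2 ∝ 4·q_2^(-1.5), so MRS = (1/2)·(q_2/q_1)^(1.5) = p_1/p_2.
Hence q_2/q_1 = (2·p_1/p_2)^(1/(1.5)), i.e. raised to the 2/3 power.
Substitute q_2 = (q_2/q_1)·q_1 into the budget: q_1* = I/(p_1 + p_2·(q_2/q_1)).
Numerically q_2/q_1 = 0.825482, so q_1* = 115/(5.1 + 13.6·0.825482) = 7.0437.
At I' = 747.5: q_1* = 45.7843. Change: 45.7843 − 7.0437 = 38.7406.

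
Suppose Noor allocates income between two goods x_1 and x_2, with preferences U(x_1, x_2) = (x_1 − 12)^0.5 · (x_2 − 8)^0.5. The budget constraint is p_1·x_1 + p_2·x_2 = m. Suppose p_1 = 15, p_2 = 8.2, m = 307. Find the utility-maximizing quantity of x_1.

Let x_1' = x_1−12, x_2' = x_2−8. MRS = x_2'/x_1' = p_1/p_2.
Substituting into the budget: x_1* = 12 + 0.5·(m − 12·p_1 − 8·p_2)/p_1, and x_2* = 8 + 0.5·(…)/p_2.
Discretionary income = 307 − 12·15 − 8·8.2 = 61.4; x_1* = 12 + 0.5·61.4/15 = 14.0467.

x_1* = 14.0467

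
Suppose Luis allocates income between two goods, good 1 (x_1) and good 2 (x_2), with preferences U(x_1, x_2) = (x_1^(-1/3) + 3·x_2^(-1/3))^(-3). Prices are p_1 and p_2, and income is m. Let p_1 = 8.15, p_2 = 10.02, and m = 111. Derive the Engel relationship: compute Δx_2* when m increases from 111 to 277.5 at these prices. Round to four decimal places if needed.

Δx_2* = 11.7299

MRS = MU_x_1/MU_x_2 = (1/3)·(x_2/x_1)^(4/3). Set equal to p_1/p_2.
Hence x_2/x_1 = (3·p_1/p_2)^(1/(4/3)), i.e. raised to the 0.75 power.
Substitute x_2 = (x_2/x_1)·x_1 into the budget: x_1* = m/(p_1 + p_2·(x_2/x_1)).
Numerically x_2/x_1 = 1.952353, so x_1* = 111/(8.15 + 10.02·1.952353) = 4.0054 and x_2* = 1.952353·4.0054 = 7.82.
At m' = 277.5: x_2* = 19.5499. Change: 19.5499 − 7.82 = 11.7299.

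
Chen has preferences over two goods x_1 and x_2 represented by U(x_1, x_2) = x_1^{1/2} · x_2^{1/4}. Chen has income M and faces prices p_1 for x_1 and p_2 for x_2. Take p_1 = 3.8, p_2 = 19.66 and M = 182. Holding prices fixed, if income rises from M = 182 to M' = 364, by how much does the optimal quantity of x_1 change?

Δx_1* = 31.9298

Tangency: MRS = 2·x_2/x_1 = p_1/p_2.
Rearranging, p_2·x_2 = (1/2)·p_1·x_1. Substituting into the budget gives p_1·x_1·(1 + (1/2)) = M.
Demand: x_1*(p_1,p_2,M) = 2/3·M/p_1 and x_2* = 1/3·M/p_2.
At p_1=3.8, p_2=19.66, M=182: x_1* = 2/3·182/3.8 = 31.9298.
At M' = 364: x_1* = 63.8596. Change: 63.8596 − 31.9298 = 31.9298.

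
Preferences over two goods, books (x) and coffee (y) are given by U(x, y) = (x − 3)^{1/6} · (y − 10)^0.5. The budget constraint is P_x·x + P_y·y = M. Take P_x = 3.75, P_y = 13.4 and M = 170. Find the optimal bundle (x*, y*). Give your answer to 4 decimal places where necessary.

This is Cobb-Douglas in (x−3, y−10): tangency gives 1/6·P_y·(y−10) = 0.5·P_x·(x−3).
After buying the subsistence bundle (3, 10), a share 0.25 of the remaining income goes to x: x* = 3 + 0.25·(M − 3P_x − 10P_y)/P_x.
Discretionary income = 170 − 3·3.75 − 10·13.4 = 24.75; x* = 3 + 0.25·24.75/3.75 = 4.65; y* = 10 + 0.75·24.75/13.4 = 11.3853.

x* = 4.65, y* = 11.3853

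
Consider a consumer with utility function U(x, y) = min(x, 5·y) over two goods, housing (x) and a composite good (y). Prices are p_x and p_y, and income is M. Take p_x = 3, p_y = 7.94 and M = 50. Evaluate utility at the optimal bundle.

With perfect complements, no substitution: consume in ratio x:y = 5:1.
Budget: p_x·x + p_y·(1/5)·x = M, so (5·p_x + p_y)·x = 5·M.
Demand: x*(p_x,p_y,M) = 5·M/(5·p_x + p_y), y* = M/(5·p_x + p_y).
Here 5·3 + 7.94 = 22.94, giving x* = 10.898 and y* = 2.1796.
Utility at the optimum: U(10.898, 2.1796) = 10.898.

V = 10.898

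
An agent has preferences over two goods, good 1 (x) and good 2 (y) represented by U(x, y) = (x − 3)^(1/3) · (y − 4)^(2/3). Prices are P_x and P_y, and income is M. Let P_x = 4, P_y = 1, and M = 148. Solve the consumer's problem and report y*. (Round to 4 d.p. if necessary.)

y* = 92

This is Cobb-Douglas in (x−3, y−4): tangency gives 1/3·P_y·(y−4) = 2/3·P_x·(x−3).
After buying the subsistence bundle (3, 4), a share 1/3 of the remaining income goes to x: x* = 3 + 1/3·(M − 3P_x − 4P_y)/P_x.
Discretionary income = 148 − 3·4 − 4·1 = 132; y* = 4 + 2/3·132/1 = 92.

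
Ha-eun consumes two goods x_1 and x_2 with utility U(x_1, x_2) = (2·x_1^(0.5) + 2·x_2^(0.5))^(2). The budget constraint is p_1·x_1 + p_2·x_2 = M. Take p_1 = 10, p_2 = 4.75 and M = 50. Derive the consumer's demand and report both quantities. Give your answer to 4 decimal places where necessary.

MU_x_1 ∝ 2·x_1^(-0.5), MU_x_2 ∝ 2·x_2^(-0.5), so MRS = (x_2/x_1)^(0.5) = p_1/p_2.
Solve for the ratio: x_2/x_1 = [p_1/p_2]^(2).
Substitute x_2 = (x_2/x_1)·x_1 into the budget: x_1* = M/(p_1 + p_2·(x_2/x_1)).
Numerically x_2/x_1 = 4.432133, so x_1* = 50/(10 + 4.75·4.432133) = 1.6102 and x_2* = 4.432133·1.6102 = 7.1365.

x_1* = 1.6102, x_2* = 7.1365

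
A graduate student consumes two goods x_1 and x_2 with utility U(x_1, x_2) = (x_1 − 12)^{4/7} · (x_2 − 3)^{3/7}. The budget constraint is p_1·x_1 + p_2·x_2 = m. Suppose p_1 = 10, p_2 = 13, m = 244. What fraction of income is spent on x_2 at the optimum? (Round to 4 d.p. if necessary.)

MRS = (4/3)·(x_2−3)/(x_1−12). Tangency with p_1/p_2 gives x_2−3 = (3/4)·(p_1/p_2)·(x_1−12).
After buying the subsistence bundle (12, 3), a share 4/7 of the remaining income goes to x_1: x_1* = 12 + 4/7·(m − 12p_1 − 3p_2)/p_1.
Discretionary income = 244 − 12·10 − 3·13 = 85; x_1* = 12 + 4/7·85/10 = 16.8571; x_2* = 3 + 3/7·85/13 = 5.8022.
Expenditure on x_2: 13·5.8022 = 75.4286; share = 0.3091.

share on x_2 = 0.3091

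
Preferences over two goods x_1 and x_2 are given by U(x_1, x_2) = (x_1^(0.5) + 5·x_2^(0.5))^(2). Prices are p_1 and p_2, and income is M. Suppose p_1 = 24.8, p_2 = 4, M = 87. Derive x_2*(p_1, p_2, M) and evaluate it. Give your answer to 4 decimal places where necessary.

MRS = MU_x_1/MU_x_2 = (1/5)·(x_2/x_1)^(0.5). Set equal to p_1/p_2.
Solve for the ratio: x_2/x_1 = [5·p_1/p_2]^(2).
With the ratio pinned down, the budget gives x_1* = M/(p_1 + p_2·(x_2/x_1)) and x_2* = (x_2/x_1)·x_1*.
Numerically x_2/x_1 = 961, so x_1* = 87/(24.8 + 4·961) = 0.0225 and x_2* = 961·0.0225 = 21.6106.

x_2* = 21.6106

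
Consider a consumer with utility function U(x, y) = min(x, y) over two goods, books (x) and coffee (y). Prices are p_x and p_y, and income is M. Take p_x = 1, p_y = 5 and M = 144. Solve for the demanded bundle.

Demand: x*(p_x,p_y,M) = M/(p_x + p_y), y* = M/(p_x + p_y).
Here 1 + 5 = 6, giving x* = 24 and y* = 24.

x* = 24, y* = 24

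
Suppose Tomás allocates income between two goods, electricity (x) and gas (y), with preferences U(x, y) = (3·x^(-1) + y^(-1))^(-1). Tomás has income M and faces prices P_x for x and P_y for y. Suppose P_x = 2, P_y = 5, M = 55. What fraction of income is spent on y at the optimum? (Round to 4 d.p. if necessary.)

share on y = 0.4772

From the CES first-order condition, 3·(y/x)^(2) = P_x/P_y.
Hence y/x = ((1/3)·P_x/P_y)^(1/(2)), i.e. raised to the 0.5 power.
Substitute y = (y/x)·x into the budget: x* = M/(P_x + P_y·(y/x)).
Numerically y/x = 0.365148, so x* = 55/(2 + 5·0.365148) = 14.3763 and y* = 0.365148·14.3763 = 5.2495.
Expenditure on y: 5·5.2495 = 26.2474; share = 0.4772.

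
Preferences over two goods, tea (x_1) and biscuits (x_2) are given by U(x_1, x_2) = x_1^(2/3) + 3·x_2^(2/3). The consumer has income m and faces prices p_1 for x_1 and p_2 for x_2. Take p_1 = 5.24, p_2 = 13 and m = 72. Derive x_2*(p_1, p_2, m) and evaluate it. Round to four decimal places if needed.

x_2* = 4.5103

MU_x_1 ∝ x_1^(-1/3), MU_x_2 ∝ 3·x_2^(-1/3), so MRS = (1/3)·(x_2/x_1)^(1/3) = p_1/p_2.
Hence x_2/x_1 = (3·p_1/p_2)^(1/(1/3)), i.e. raised to the 3 power.
Substitute x_2 = (x_2/x_1)·x_1 into the budget: x_1* = m/(p_1 + p_2·(x_2/x_1)).
Numerically x_2/x_1 = 1.768184, so x_1* = 72/(5.24 + 13·1.768184) = 2.5508 and x_2* = 1.768184·2.5508 = 4.5103.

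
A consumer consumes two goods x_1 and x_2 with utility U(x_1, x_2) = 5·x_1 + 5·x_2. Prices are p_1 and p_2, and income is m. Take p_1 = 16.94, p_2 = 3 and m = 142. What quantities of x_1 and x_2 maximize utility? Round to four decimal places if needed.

x_1* = 0, x_2* = 47.3333

Linear utility — the consumer picks whichever good has higher MU/price: 5/16.94 = 0.2952 vs 5/3 = 1.6667.
x_2 gives more utility per dollar, so spend all income on x_2: x_2* = m/p_2, x_1* = 0.
Numerically: x_1* = 0, x_2* = 47.3333.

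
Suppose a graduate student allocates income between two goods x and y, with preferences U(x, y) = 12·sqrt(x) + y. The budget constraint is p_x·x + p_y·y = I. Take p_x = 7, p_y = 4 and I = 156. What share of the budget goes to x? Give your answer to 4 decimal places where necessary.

share on x = 0.5275

MU_x = 6/√x, MU_y = 1. Tangency: 6/√x = p_x/p_y.
Solve: √x = 6·p_y/p_x, so x*(p_x,p_y) = (6·p_y/p_x)², and y* = (I − p_x·x*)/p_y.
Plugging in: x* = (6·4/7)² = 11.7551, y* = 18.4286.
Expenditure on x: 7·11.7551 = 82.2857; share = 0.5275.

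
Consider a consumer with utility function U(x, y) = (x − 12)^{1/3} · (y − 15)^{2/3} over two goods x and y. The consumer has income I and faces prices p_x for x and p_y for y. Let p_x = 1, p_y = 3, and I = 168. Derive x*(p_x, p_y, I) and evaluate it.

x* = 49

Discretionary income = 168 − 12·1 − 15·3 = 111; x* = 12 + 1/3·111/1 = 49.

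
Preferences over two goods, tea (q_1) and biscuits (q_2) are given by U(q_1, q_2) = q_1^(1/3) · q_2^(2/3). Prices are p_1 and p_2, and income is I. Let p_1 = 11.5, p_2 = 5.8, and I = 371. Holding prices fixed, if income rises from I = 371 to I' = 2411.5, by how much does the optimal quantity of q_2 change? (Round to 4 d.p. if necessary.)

Δq_2* = 234.5402

MU_q_1/MU_q_2 = (1/3·q_2)/(2/3·q_1); tangency sets this equal to p_1/p_2.
So 1/3·p_2·q_2 = 2/3·p_1·q_1; combined with the budget, a share 1/3 of income goes to q_1.
Demand: q_1*(p_1,p_2,I) = 1/3·I/p_1 and q_2* = 2/3·I/p_2.
At p_1=11.5, p_2=5.8, I=371: q_2* = 2/3·371/5.8 = 42.6437.
At I' = 2411.5: q_2* = 277.1839. Change: 277.1839 − 42.6437 = 234.5402.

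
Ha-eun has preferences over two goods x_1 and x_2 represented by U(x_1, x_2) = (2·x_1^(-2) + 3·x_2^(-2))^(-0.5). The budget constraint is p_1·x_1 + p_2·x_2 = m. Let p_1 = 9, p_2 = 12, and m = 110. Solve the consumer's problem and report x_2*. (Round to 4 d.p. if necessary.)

From the CES first-order condition, (2/3)·(x_2/x_1)^(3) = p_1/p_2.
Solve for the ratio: x_2/x_1 = [(3/2)·p_1/p_2]^(1/3).
With the ratio pinned down, the budget gives x_1* = m/(p_1 + p_2·(x_2/x_1)) and x_2* = (x_2/x_1)·x_1*.
Numerically x_2/x_1 = 1.040042, so x_1* = 110/(9 + 12·1.040042) = 5.1209 and x_2* = 1.040042·5.1209 = 5.326.

x_2* = 5.326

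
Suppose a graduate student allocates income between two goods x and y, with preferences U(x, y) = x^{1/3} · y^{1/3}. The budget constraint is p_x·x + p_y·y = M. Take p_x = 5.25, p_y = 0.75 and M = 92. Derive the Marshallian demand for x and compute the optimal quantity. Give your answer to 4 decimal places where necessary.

x* = 8.7619

MU_x/MU_y = (1/3·y)/(1/3·x); tangency sets this equal to p_x/p_y.
Rearranging, p_y·y = p_x·x. Substituting into the budget gives p_x·x·(1 + 1) = M.
Demand: x*(p_x,p_y,M) = 0.5·M/p_x and y* = 0.5·M/p_y.
At p_x=5.25, p_y=0.75, M=92: x* = 0.5·92/5.25 = 8.7619.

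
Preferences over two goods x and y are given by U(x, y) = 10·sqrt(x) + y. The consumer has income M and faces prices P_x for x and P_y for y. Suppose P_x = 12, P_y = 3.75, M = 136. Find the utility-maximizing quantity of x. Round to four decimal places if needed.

x* = 2.4414

MU_x = 5/√x, MU_y = 1. Tangency: 5/√x = P_x/P_y.
Solve: √x = 5·P_y/P_x, so x*(P_x,P_y) = (5·P_y/P_x)², and y* = (M − P_x·x*)/P_y.
Plugging in: x* = (5·3.75/12)² = 2.4414.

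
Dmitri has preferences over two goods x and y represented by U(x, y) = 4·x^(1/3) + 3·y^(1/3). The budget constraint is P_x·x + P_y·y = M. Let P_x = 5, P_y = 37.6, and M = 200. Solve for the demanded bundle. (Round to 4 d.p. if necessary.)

MU_x ∝ 4·x^(-2/3), MU_y ∝ 3·y^(-2/3), so MRS = (4/3)·(y/x)^(2/3) = P_x/P_y.
Hence y/x = ((3/4)·P_x/P_y)^(1/(2/3)), i.e. raised to the 1.5 power.
Substitute y = (y/x)·x into the budget: x* = M/(P_x + P_y·(y/x)).
Numerically y/x = 0.031497, so x* = 200/(5 + 37.6·0.031497) = 32.3401 and y* = 0.031497·32.3401 = 1.0186.

x* = 32.3401, y* = 1.0186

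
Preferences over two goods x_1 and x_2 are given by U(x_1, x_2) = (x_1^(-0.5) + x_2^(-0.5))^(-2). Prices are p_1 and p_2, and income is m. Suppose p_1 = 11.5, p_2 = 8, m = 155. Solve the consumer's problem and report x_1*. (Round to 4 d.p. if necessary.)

MU_x_1 ∝ x_1^(-1.5), MU_x_2 ∝ x_2^(-1.5), so MRS = (x_2/x_1)^(1.5) = p_1/p_2.
Solve for the ratio: x_2/x_1 = [p_1/p_2]^(2/3).
With the ratio pinned down, the budget gives x_1* = m/(p_1 + p_2·(x_2/x_1)) and x_2* = (x_2/x_1)·x_1*.
Numerically x_2/x_1 = 1.273714, so x_1* = 155/(11.5 + 8·1.273714) = 7.1462.

x_1* = 7.1462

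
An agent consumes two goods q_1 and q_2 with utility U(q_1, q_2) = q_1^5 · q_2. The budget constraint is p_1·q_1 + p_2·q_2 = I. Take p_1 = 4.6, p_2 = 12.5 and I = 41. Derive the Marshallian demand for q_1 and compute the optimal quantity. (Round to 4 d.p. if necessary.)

q_1* = 7.4275

MU_q_1/MU_q_2 = (5·q_2)/(q_1); tangency sets this equal to p_1/p_2.
So 5·p_2·q_2 = p_1·q_1; combined with the budget, a share 5/6 of income goes to q_1.
Demand: q_1*(p_1,p_2,I) = 5/6·I/p_1 and q_2* = 1/6·I/p_2.
At p_1=4.6, p_2=12.5, I=41: q_1* = 5/6·41/4.6 = 7.4275.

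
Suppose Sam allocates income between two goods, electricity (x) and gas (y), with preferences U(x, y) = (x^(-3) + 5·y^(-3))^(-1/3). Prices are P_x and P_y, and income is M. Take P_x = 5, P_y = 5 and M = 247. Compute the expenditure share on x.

With the ratio pinned down, the budget gives x* = M/(P_x + P_y·(y/x)) and y* = (y/x)·x*.
Numerically y/x = 1.495349, so x* = 247/(5 + 5·1.495349) = 19.7968 and y* = 1.495349·19.7968 = 29.6032.
Expenditure on x: 5·19.7968 = 98.9842; share = 0.4007.

share on x = 0.4007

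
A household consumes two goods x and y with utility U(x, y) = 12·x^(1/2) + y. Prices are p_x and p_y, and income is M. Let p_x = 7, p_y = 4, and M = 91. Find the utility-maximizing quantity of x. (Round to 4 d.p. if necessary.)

Utility is quasi-linear in y; the FOC for x is 6/√x = p_x/p_y.
Thus x* = (6·p_y/p_x)² — independent of M — with the rest of income spent on y.
Plugging in: x* = (6·4/7)² = 11.7551.

x* = 11.7551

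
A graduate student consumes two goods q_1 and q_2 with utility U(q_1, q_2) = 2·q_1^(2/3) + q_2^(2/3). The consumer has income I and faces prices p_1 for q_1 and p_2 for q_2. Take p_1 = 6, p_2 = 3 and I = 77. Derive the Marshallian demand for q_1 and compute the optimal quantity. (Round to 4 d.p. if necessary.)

q_1* = 8.5556

MRS = MU_q_1/MU_q_2 = 2·(q_2/q_1)^(1/3). Set equal to p_1/p_2.
Solve for the ratio: q_2/q_1 = [(1/2)·p_1/p_2]^(3).
With the ratio pinned down, the budget gives q_1* = I/(p_1 + p_2·(q_2/q_1)) and q_2* = (q_2/q_1)·q_1*.
Numerically q_2/q_1 = 1, so q_1* = 77/(6 + 3·1) = 8.5556.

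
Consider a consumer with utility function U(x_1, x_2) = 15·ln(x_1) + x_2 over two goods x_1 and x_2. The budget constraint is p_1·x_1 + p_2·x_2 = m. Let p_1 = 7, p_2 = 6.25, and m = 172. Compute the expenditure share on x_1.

share on x_1 = 0.5451

MU_x_1 = 15/x_1, MU_x_2 = 1. Tangency: 15/x_1 = p_1/p_2.
So x_1*(p_1,p_2) = 15·p_2/p_1, independent of income; and x_2* = (m − 15·p_2)/p_2.
At the given prices: x_1* = 15·6.25/7 = 13.3929, and x_2* = 12.52.
Expenditure on x_1: 7·13.3929 = 93.75; share = 0.5451.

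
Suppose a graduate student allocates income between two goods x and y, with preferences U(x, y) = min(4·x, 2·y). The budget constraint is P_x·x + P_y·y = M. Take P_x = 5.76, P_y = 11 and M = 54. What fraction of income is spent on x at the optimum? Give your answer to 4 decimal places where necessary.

share on x = 0.2075

Leontief preferences: the optimum is at the kink where x/2 = y/4, i.e. y = 2·x.
Budget: P_x·x + P_y·2·x = M, so (2·P_x + 4·P_y)·x = 2·M.
Demand: x*(P_x,P_y,M) = 2·M/(2·P_x + 4·P_y), y* = 4·M/(2·P_x + 4·P_y).
Here 2·5.76 + 4·11 = 55.52, giving x* = 1.9452 and y* = 3.8905.
Expenditure on x: 5.76·1.9452 = 11.2046; share = 0.2075.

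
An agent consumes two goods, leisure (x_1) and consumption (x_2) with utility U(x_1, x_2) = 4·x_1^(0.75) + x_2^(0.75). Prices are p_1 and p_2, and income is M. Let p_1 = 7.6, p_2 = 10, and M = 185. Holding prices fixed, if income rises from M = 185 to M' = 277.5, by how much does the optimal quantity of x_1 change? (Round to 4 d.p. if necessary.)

MU_x_1 ∝ 4·x_1^(-0.25), MU_x_2 ∝ x_2^(-0.25), so MRS = 4·(x_2/x_1)^(0.25) = p_1/p_2.
Hence x_2/x_1 = ((1/4)·p_1/p_2)^(1/(0.25)), i.e. raised to the 4 power.
Substitute x_2 = (x_2/x_1)·x_1 into the budget: x_1* = M/(p_1 + p_2·(x_2/x_1)).
Numerically x_2/x_1 = 0.001303, so x_1* = 185/(7.6 + 10·0.001303) = 24.3004.
At M' = 277.5: x_1* = 36.4507. Change: 36.4507 − 24.3004 = 12.1502.

Δx_1* = 12.1502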